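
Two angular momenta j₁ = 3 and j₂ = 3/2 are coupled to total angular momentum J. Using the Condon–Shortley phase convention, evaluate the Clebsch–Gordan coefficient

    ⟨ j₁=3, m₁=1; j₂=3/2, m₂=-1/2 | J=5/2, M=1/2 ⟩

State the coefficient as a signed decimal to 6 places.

-0.119523  (= −√(1/70))

triangle: 2!·4!·1!/8! = 48/40320
(j±m)!: 4!·2!·1!·2!·3!·2! = 1152
prefactor² = (2J+1)·Δ·N² = 288/35
  k=0: +1/(0!·2!·2!·1!·2!·0!) = 1/8
  k=1: −1/(1!·1!·1!·0!·3!·1!) = -1/6
Σ = -1/24  ⇒  CG² = 288/35·(-1/24)² = 1/70
CG = −√(1/70) = -0.119523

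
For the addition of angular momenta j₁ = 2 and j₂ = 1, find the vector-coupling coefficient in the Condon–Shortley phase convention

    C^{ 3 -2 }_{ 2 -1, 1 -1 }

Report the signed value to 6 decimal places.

j₁+j₂−J=0  J+j₁−j₂=4  J−j₁+j₂=2  j₁+j₂+J+1=7
(j₁±m₁, j₂±m₂, J±M) = (1,3,0,2,1,5)
P² = 96
sum k=0..0:
  [0] +1/12 = 1/12
S = 1/12
C² = P²·S² = 2/3 ; C = +0.816497

+0.816497  (= +√(2/3))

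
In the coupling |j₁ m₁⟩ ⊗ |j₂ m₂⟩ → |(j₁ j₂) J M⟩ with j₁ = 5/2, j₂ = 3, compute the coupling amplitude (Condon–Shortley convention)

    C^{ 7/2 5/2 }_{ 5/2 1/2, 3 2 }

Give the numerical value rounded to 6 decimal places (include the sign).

j₁+j₂−J=2  J+j₁−j₂=3  J−j₁+j₂=4  j₁+j₂+J+1=10
(j₁±m₁, j₂±m₂, J±M) = (3,2,5,1,6,1)
P² = 4608/7
sum k=1..2:
  [1] −1/48 = -1/48
  [2] +1/72 = 1/72
S = -1/144
C² = P²·S² = 2/63 ; C = -0.178174

-0.178174  (= −√(2/63))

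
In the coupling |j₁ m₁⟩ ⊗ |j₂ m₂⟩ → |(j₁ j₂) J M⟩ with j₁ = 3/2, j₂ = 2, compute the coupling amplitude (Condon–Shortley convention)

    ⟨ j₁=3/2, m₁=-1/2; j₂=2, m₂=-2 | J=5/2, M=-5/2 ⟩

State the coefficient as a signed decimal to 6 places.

j₁+j₂−J=1  J+j₁−j₂=2  J−j₁+j₂=3  j₁+j₂+J+1=7
(j₁±m₁, j₂±m₂, J±M) = (1,2,0,4,0,5)
P² = 576/7
sum k=0..0:
  [0] +1/12 = 1/12
S = 1/12
C² = P²·S² = 4/7 ; C = +0.755929

+√(4/7) = +0.755929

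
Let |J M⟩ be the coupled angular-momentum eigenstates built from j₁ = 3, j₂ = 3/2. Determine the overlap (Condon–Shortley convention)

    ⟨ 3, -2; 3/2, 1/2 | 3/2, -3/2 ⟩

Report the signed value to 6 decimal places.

+√(2/7) ≈ +0.534522

j₁+j₂−J=3  J+j₁−j₂=3  J−j₁+j₂=0  j₁+j₂+J+1=7
(j₁±m₁, j₂±m₂, J±M) = (1,5,2,1,0,3)
P² = 288/7
sum k=2..2:
  [2] +1/12 = 1/12
S = 1/12
C² = P²·S² = 2/7 ; C = +0.534522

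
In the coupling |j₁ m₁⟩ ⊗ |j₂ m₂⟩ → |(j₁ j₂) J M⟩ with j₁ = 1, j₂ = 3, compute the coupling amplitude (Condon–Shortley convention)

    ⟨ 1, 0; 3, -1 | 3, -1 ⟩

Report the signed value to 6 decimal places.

+0.288675

triangle: 1!×1!×5!/8! = 120/40320
(j±m)!: 1!×1!×2!×4!×2!×4! = 2304
prefactor² = (2J+1)×Δ×N² = 48
  k=0: +1/(0!×1!×1!×2!×0!×3!) = 1/12
  k=1: −1/(1!×0!×0!×1!×1!×4!) = -1/24
Σ = 1/24  ⇒  CG² = 48×1/24² = 1/12
CG = +√(1/12) = +0.288675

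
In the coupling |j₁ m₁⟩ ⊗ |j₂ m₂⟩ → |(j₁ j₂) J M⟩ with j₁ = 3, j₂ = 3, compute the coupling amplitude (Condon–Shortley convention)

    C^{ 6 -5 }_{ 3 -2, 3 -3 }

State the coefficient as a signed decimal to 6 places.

triangle: 0!*6!*6!/13! = 518400/6227020800
(j±m)!: 1!*5!*0!*6!*1!*11! = 3448811520000
prefactor² = (2J+1)*Δ*N² = 3732480000
  k=0: +1/(0!*0!*5!*0!*1!*6!) = 1/86400
Σ = 1/86400  ⇒  CG² = 3732480000*1/86400² = 1/2
CG = +√(1/2) = +0.707107

+√(1/2) = +0.707107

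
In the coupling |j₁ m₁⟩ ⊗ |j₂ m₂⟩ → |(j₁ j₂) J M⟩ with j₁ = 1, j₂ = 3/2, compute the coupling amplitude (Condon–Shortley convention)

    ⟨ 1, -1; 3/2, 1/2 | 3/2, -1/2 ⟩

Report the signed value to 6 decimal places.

j₁+j₂−J=1  J+j₁−j₂=1  J−j₁+j₂=2  j₁+j₂+J+1=5
(j₁±m₁, j₂±m₂, J±M) = (0,2,2,1,1,2)
P² = 8/15
sum k=1..1:
  [1] −1/1 = -1
S = -1
C² = P²·S² = 8/15 ; C = -0.730297

−√(8/15) ≈ -0.730297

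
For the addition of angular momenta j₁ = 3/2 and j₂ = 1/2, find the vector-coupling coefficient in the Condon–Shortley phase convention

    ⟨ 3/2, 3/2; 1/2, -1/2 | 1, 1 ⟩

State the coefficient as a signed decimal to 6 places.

+√(3/4) ≈ +0.866025

j₁+j₂−J=1  J+j₁−j₂=2  J−j₁+j₂=0  j₁+j₂+J+1=4
(j₁±m₁, j₂±m₂, J±M) = (3,0,0,1,2,0)
P² = 3
sum k=0..0:
  [0] +1/2 = 1/2
S = 1/2
C² = P²·S² = 3/4 ; C = +0.866025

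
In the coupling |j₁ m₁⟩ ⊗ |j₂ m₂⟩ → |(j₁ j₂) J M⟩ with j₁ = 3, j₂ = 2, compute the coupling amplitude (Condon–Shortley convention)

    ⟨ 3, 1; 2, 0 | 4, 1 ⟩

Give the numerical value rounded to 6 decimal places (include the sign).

j₁+j₂−J=1  J+j₁−j₂=5  J−j₁+j₂=3  j₁+j₂+J+1=10
(j₁±m₁, j₂±m₂, J±M) = (4,2,2,2,5,3)
P² = 1728/7
sum k=0..1:
  [0] +1/24 = 1/24
  [1] −1/48 = -1/48
S = 1/48
C² = P²·S² = 3/28 ; C = +0.327327

+√(3/28) = +0.327327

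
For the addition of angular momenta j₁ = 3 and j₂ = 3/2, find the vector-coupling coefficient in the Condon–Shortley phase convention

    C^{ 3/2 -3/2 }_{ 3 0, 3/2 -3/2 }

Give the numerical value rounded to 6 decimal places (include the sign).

+0.169031  (= +√(1/35))

√[4·3!3!0!/7! · 3!3!0!3!0!3!] = √(1296/35)
  +(−1)^0/∏(0,3,3,0,0,0)! = 1/36  (running 1/36)
⟨..|..⟩ = √(1296/35)·(1/36) = +0.169031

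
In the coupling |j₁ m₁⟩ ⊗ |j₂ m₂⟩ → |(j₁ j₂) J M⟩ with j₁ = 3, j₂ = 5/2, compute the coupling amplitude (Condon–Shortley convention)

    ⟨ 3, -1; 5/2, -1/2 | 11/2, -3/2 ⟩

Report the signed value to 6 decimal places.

triangle: 0!*6!*5!/12! = 86400/479001600
(j±m)!: 2!*4!*2!*3!*4!*7! = 69672960
prefactor² = (2J+1)*Δ*N² = 1658880/11
  k=0: +1/(0!*0!*4!*2!*2!*3!) = 1/576
Σ = 1/576  ⇒  CG² = 1658880/11*1/576² = 5/11
CG = +√(5/11) = +0.674200

+√(5/11) ≈ +0.674200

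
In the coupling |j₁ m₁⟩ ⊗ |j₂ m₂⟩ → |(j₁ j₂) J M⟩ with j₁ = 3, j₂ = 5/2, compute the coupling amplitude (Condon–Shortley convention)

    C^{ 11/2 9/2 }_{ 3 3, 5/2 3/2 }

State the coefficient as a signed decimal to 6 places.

+√(5/11) = +0.674200

j₁+j₂−J=0  J+j₁−j₂=6  J−j₁+j₂=5  j₁+j₂+J+1=12
(j₁±m₁, j₂±m₂, J±M) = (6,0,4,1,10,1)
P² = 1492992000/11
sum k=0..0:
  [0] +1/17280 = 1/17280
S = 1/17280
C² = P²·S² = 5/11 ; C = +0.674200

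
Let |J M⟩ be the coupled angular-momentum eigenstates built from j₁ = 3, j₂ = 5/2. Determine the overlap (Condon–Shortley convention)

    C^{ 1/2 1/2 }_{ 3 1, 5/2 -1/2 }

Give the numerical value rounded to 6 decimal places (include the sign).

triangle: 5!*1!*0!/7! = 120/5040
(j±m)!: 4!*2!*2!*3!*1!*0! = 576
prefactor² = (2J+1)*Δ*N² = 192/7
  k=2: +1/(2!*3!*0!*0!*1!*0!) = 1/12
Σ = 1/12  ⇒  CG² = 192/7*1/12² = 4/21
CG = +√(4/21) = +0.436436

+√(4/21) ≈ +0.436436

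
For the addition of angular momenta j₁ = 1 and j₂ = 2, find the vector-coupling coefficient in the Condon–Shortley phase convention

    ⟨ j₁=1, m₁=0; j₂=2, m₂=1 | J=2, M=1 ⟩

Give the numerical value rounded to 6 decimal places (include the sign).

j₁+j₂−J=1  J+j₁−j₂=1  J−j₁+j₂=3  j₁+j₂+J+1=6
(j₁±m₁, j₂±m₂, J±M) = (1,1,3,1,3,1)
P² = 3/2
sum k=0..1:
  [0] +1/6 = 1/6
  [1] −1/2 = -1/2
S = -1/3
C² = P²·S² = 1/6 ; C = -0.408248

−√(1/6) = -0.408248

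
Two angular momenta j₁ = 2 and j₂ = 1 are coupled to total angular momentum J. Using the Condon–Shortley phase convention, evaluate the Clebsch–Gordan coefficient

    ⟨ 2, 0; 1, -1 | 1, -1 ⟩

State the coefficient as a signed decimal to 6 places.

j₁+j₂−J=2  J+j₁−j₂=2  J−j₁+j₂=0  j₁+j₂+J+1=5
(j₁±m₁, j₂±m₂, J±M) = (2,2,0,2,0,2)
P² = 8/5
sum k=0..0:
  [0] +1/4 = 1/4
S = 1/4
C² = P²·S² = 1/10 ; C = +0.316228

+0.316228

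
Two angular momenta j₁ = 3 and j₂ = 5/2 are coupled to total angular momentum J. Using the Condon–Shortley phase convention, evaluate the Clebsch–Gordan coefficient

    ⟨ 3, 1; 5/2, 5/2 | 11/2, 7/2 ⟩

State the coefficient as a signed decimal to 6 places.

j₁+j₂−J=0  J+j₁−j₂=6  J−j₁+j₂=5  j₁+j₂+J+1=12
(j₁±m₁, j₂±m₂, J±M) = (4,2,5,0,9,2)
P² = 99532800/11
sum k=0..0:
  [0] +1/5760 = 1/5760
S = 1/5760
C² = P²·S² = 3/11 ; C = +0.522233

+√(3/11) ≈ +0.522233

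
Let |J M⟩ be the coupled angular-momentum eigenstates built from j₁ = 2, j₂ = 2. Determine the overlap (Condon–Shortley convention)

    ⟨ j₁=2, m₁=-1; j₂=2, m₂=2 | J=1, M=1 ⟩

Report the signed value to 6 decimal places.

j₁+j₂−J=3  J+j₁−j₂=1  J−j₁+j₂=1  j₁+j₂+J+1=6
(j₁±m₁, j₂±m₂, J±M) = (1,3,4,0,2,0)
P² = 36/5
sum k=3..3:
  [3] −1/6 = -1/6
S = -1/6
C² = P²·S² = 1/5 ; C = -0.447214

−√(1/5) = -0.447214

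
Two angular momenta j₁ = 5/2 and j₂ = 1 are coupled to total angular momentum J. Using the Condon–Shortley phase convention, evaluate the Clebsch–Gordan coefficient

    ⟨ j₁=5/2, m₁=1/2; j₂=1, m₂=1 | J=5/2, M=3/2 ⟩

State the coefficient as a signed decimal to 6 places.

-0.676123

√[6·1!4!1!/7! · 3!2!2!0!4!1!] = √(576/35)
  +(−1)^1/∏(1,0,1,1,3,0)! = -1/6  (running -1/6)
⟨..|..⟩ = √(576/35)·(-1/6) = -0.676123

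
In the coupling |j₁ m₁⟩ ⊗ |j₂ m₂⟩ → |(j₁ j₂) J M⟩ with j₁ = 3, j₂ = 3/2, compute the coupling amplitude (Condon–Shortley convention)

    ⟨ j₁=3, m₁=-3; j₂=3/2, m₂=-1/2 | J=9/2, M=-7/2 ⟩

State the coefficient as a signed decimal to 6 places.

+√(1/3) = +0.577350

triangle: 0!×6!×3!/10! = 4320/3628800
(j±m)!: 0!×6!×1!×2!×1!×8! = 58060800
prefactor² = (2J+1)×Δ×N² = 691200
  k=0: +1/(0!×0!×6!×1!×0!×2!) = 1/1440
Σ = 1/1440  ⇒  CG² = 691200×1/1440² = 1/3
CG = +√(1/3) = +0.577350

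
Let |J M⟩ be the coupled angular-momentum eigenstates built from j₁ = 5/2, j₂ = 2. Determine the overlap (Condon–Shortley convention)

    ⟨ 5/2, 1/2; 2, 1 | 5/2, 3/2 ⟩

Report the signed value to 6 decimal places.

−√(6/35) = -0.414039

triangle: 2!·3!·2!/8! = 24/40320
(j±m)!: 3!·2!·3!·1!·4!·1! = 1728
prefactor² = (2J+1)·Δ·N² = 216/35
  k=1: −1/(1!·1!·1!·2!·2!·0!) = -1/4
  k=2: +1/(2!·0!·0!·1!·3!·1!) = 1/12
Σ = -1/6  ⇒  CG² = 216/35·(-1/6)² = 6/35
CG = −√(6/35) = -0.414039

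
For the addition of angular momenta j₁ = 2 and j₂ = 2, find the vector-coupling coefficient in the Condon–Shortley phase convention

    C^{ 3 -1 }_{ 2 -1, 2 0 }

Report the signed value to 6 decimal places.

-0.447214  (= −√(1/5))

j₁+j₂−J=1  J+j₁−j₂=3  J−j₁+j₂=3  j₁+j₂+J+1=8
(j₁±m₁, j₂±m₂, J±M) = (1,3,2,2,2,4)
P² = 36/5
sum k=0..1:
  [0] +1/12 = 1/12
  [1] −1/4 = -1/4
S = -1/6
C² = P²·S² = 1/5 ; C = -0.447214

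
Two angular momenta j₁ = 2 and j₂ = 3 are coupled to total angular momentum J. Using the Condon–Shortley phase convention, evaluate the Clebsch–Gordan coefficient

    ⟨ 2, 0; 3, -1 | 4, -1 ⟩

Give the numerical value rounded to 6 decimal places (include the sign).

+0.327327  (= +√(3/28))

j₁+j₂−J=1  J+j₁−j₂=3  J−j₁+j₂=5  j₁+j₂+J+1=10
(j₁±m₁, j₂±m₂, J±M) = (2,2,2,4,3,5)
P² = 1728/7
sum k=0..1:
  [0] +1/24 = 1/24
  [1] −1/48 = -1/48
S = 1/48
C² = P²·S² = 3/28 ; C = +0.327327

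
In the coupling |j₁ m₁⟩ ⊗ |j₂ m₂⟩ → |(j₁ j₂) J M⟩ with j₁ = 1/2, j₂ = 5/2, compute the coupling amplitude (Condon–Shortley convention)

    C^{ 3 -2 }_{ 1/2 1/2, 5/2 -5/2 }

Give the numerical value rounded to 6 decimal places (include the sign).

+0.408248  (= +√(1/6))

triangle: 0!·1!·5!/7! = 120/5040
(j±m)!: 1!·0!·0!·5!·1!·5! = 14400
prefactor² = (2J+1)·Δ·N² = 2400
  k=0: +1/(0!·0!·0!·0!·1!·5!) = 1/120
Σ = 1/120  ⇒  CG² = 2400·1/120² = 1/6
CG = +√(1/6) = +0.408248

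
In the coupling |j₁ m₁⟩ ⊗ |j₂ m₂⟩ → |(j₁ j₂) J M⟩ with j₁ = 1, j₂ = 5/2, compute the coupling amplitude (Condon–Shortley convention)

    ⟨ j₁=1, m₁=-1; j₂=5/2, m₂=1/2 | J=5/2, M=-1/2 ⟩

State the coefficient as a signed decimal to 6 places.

-0.717137

j₁+j₂−J=1  J+j₁−j₂=1  J−j₁+j₂=4  j₁+j₂+J+1=7
(j₁±m₁, j₂±m₂, J±M) = (0,2,3,2,2,3)
P² = 288/35
sum k=1..1:
  [1] −1/4 = -1/4
S = -1/4
C² = P²·S² = 18/35 ; C = -0.717137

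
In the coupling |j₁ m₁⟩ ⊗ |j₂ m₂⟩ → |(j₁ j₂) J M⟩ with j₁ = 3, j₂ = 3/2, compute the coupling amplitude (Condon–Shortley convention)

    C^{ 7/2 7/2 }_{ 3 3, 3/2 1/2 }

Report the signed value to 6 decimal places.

+0.816497

√[8·1!5!2!/9! · 6!0!2!1!7!0!] = √(38400)
  +(−1)^0/∏(0,1,0,2,5,0)! = 1/240  (running 1/240)
⟨..|..⟩ = √(38400)·(1/240) = +0.816497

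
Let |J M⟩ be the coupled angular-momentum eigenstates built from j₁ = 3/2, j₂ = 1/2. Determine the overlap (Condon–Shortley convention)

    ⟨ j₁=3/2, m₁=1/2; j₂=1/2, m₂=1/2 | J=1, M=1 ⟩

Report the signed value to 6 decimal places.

−√(1/4) = -0.500000

triangle: 1!×2!×0!/4! = 2/24
(j±m)!: 2!×1!×1!×0!×2!×0! = 4
prefactor² = (2J+1)×Δ×N² = 1
  k=1: −1/(1!×0!×0!×0!×2!×0!) = -1/2
Σ = -1/2  ⇒  CG² = 1×(-1/2)² = 1/4
CG = −√(1/4) = -0.500000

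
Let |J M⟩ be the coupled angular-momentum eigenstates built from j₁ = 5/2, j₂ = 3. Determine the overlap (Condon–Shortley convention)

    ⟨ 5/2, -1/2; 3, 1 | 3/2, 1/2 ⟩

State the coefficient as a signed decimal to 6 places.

−√(1/105) ≈ -0.097590

√[4·4!1!2!/8! · 2!3!4!2!2!1!] = √(192/35)
  +(−1)^2/∏(2,2,1,2,0,0)! = 1/8  (running 1/8)
  +(−1)^3/∏(3,1,0,1,1,1)! = -1/6  (running -1/24)
⟨..|..⟩ = √(192/35)·(-1/24) = -0.097590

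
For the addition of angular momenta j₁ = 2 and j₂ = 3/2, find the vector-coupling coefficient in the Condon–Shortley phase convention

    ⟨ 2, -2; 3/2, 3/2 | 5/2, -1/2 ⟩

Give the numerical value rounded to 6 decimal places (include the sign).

-0.414039  (= −√(6/35))

√[6·1!3!2!/7! · 0!4!3!0!2!3!] = √(864/35)
  +(−1)^1/∏(1,0,3,2,0,0)! = -1/12  (running -1/12)
⟨..|..⟩ = √(864/35)·(-1/12) = -0.414039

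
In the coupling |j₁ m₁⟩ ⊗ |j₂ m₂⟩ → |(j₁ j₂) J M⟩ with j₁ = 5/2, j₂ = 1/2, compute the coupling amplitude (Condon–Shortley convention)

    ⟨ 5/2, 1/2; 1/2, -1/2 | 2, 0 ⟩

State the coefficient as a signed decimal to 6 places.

triangle: 1!*4!*0!/6! = 24/720
(j±m)!: 3!*2!*0!*1!*2!*2! = 48
prefactor² = (2J+1)*Δ*N² = 8
  k=0: +1/(0!*1!*2!*0!*2!*0!) = 1/4
Σ = 1/4  ⇒  CG² = 8*1/4² = 1/2
CG = +√(1/2) = +0.707107

+√(1/2) = +0.707107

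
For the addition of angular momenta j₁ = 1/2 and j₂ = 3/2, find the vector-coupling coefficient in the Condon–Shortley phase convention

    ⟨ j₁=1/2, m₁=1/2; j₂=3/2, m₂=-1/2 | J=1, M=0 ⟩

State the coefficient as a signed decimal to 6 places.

triangle: 1!*0!*2!/4! = 2/24
(j±m)!: 1!*0!*1!*2!*1!*1! = 2
prefactor² = (2J+1)*Δ*N² = 1/2
  k=0: +1/(0!*1!*0!*1!*0!*1!) = 1
Σ = 1  ⇒  CG² = 1/2*1² = 1/2
CG = +√(1/2) = +0.707107

+√(1/2) ≈ +0.707107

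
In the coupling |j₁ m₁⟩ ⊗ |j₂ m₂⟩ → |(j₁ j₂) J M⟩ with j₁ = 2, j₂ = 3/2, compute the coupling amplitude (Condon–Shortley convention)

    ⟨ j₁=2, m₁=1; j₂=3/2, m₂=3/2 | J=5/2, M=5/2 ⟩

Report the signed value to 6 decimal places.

-0.654654

j₁+j₂−J=1  J+j₁−j₂=3  J−j₁+j₂=2  j₁+j₂+J+1=7
(j₁±m₁, j₂±m₂, J±M) = (3,1,3,0,5,0)
P² = 432/7
sum k=1..1:
  [1] −1/12 = -1/12
S = -1/12
C² = P²·S² = 3/7 ; C = -0.654654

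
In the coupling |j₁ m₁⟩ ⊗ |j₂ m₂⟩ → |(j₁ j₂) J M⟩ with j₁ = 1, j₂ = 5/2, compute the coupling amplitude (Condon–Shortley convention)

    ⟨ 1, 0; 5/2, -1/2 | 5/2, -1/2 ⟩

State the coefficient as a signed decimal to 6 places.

triangle: 1!·1!·4!/7! = 24/5040
(j±m)!: 1!·1!·2!·3!·2!·3! = 144
prefactor² = (2J+1)·Δ·N² = 144/35
  k=0: +1/(0!·1!·1!·2!·0!·2!) = 1/4
  k=1: −1/(1!·0!·0!·1!·1!·3!) = -1/6
Σ = 1/12  ⇒  CG² = 144/35·1/12² = 1/35
CG = +√(1/35) = +0.169031

+0.169031  (= +√(1/35))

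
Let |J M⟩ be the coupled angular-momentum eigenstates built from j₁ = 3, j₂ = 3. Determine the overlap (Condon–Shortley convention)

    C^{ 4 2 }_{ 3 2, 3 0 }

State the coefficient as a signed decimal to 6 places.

√[9·2!4!4!/11! · 5!1!3!3!6!2!] = √(124416/77)
  +(−1)^0/∏(0,2,1,3,3,1)! = 1/72  (running 1/72)
  +(−1)^1/∏(1,1,0,2,4,2)! = -1/96  (running 1/288)
⟨..|..⟩ = √(124416/77)·(1/288) = +0.139573

+0.139573  (= +√(3/154))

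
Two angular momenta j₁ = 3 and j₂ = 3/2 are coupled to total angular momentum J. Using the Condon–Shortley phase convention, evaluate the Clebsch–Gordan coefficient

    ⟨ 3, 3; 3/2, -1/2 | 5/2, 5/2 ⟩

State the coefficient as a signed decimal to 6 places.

+√(15/28) = +0.731925

j₁+j₂−J=2  J+j₁−j₂=4  J−j₁+j₂=1  j₁+j₂+J+1=8
(j₁±m₁, j₂±m₂, J±M) = (6,0,1,2,5,0)
P² = 8640/7
sum k=0..0:
  [0] +1/48 = 1/48
S = 1/48
C² = P²·S² = 15/28 ; C = +0.731925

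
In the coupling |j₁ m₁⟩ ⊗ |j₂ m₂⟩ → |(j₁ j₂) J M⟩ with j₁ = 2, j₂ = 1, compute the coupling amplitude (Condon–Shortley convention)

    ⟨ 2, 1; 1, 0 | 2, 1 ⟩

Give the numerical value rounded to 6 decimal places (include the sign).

√[5·1!3!1!/6! · 3!1!1!1!3!1!] = √(3/2)
  +(−1)^0/∏(0,1,1,1,2,0)! = 1/2  (running 1/2)
  +(−1)^1/∏(1,0,0,0,3,1)! = -1/6  (running 1/3)
⟨..|..⟩ = √(3/2)·(1/3) = +0.408248

+0.408248  (= +√(1/6))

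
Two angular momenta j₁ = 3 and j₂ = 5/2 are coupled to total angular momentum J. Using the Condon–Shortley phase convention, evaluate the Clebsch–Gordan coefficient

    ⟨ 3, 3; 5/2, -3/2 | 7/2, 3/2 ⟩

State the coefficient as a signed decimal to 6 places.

j₁+j₂−J=2  J+j₁−j₂=4  J−j₁+j₂=3  j₁+j₂+J+1=10
(j₁±m₁, j₂±m₂, J±M) = (6,0,1,4,5,2)
P² = 18432/7
sum k=0..0:
  [0] +1/96 = 1/96
S = 1/96
C² = P²·S² = 2/7 ; C = +0.534522

+0.534522  (= +√(2/7))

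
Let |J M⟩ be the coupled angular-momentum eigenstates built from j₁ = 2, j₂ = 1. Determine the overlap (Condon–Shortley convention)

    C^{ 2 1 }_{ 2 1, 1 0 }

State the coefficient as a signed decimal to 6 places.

j₁+j₂−J=1  J+j₁−j₂=3  J−j₁+j₂=1  j₁+j₂+J+1=6
(j₁±m₁, j₂±m₂, J±M) = (3,1,1,1,3,1)
P² = 3/2
sum k=0..1:
  [0] +1/2 = 1/2
  [1] −1/6 = -1/6
S = 1/3
C² = P²·S² = 1/6 ; C = +0.408248

+0.408248  (= +√(1/6))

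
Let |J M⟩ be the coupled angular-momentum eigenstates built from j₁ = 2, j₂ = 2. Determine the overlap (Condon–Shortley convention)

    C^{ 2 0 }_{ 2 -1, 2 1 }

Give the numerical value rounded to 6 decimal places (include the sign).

j₁+j₂−J=2  J+j₁−j₂=2  J−j₁+j₂=2  j₁+j₂+J+1=7
(j₁±m₁, j₂±m₂, J±M) = (1,3,3,1,2,2)
P² = 8/7
sum k=1..2:
  [1] −1/4 = -1/4
  [2] +1/2 = 1/2
S = 1/4
C² = P²·S² = 1/14 ; C = +0.267261

+0.267261  (= +√(1/14))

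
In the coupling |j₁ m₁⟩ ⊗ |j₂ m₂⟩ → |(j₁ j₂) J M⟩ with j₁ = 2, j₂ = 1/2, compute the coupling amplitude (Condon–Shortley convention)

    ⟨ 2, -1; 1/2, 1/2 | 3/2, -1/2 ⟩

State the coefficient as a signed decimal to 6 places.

-0.774597

j₁+j₂−J=1  J+j₁−j₂=3  J−j₁+j₂=0  j₁+j₂+J+1=5
(j₁±m₁, j₂±m₂, J±M) = (1,3,1,0,1,2)
P² = 12/5
sum k=1..1:
  [1] −1/2 = -1/2
S = -1/2
C² = P²·S² = 3/5 ; C = -0.774597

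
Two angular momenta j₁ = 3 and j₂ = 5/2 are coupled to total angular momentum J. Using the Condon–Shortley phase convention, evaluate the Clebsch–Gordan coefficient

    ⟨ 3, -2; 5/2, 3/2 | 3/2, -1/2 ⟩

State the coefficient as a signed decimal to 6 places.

triangle: 4!*2!*1!/8! = 48/40320
(j±m)!: 1!*5!*4!*1!*1!*2! = 5760
prefactor² = (2J+1)*Δ*N² = 192/7
  k=3: −1/(3!*1!*2!*1!*0!*0!) = -1/12
  k=4: +1/(4!*0!*1!*0!*1!*1!) = 1/24
Σ = -1/24  ⇒  CG² = 192/7*(-1/24)² = 1/21
CG = −√(1/21) = -0.218218

−√(1/21) ≈ -0.218218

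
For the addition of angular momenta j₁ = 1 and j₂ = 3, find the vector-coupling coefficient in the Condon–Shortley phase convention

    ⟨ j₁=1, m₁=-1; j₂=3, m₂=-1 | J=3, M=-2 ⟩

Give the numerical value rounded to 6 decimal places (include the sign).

−√(5/12) = -0.645497

triangle: 1!×1!×5!/8! = 120/40320
(j±m)!: 0!×2!×2!×4!×1!×5! = 11520
prefactor² = (2J+1)×Δ×N² = 240
  k=1: −1/(1!×0!×1!×1!×0!×4!) = -1/24
Σ = -1/24  ⇒  CG² = 240×(-1/24)² = 5/12
CG = −√(5/12) = -0.645497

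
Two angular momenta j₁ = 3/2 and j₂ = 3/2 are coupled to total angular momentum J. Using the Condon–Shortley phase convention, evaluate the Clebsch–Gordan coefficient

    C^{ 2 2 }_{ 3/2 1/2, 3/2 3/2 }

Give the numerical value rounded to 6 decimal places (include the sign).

−√(1/2) ≈ -0.707107

triangle: 1!×2!×2!/6! = 4/720
(j±m)!: 2!×1!×3!×0!×4!×0! = 288
prefactor² = (2J+1)×Δ×N² = 8
  k=1: −1/(1!×0!×0!×2!×2!×0!) = -1/4
Σ = -1/4  ⇒  CG² = 8×(-1/4)² = 1/2
CG = −√(1/2) = -0.707107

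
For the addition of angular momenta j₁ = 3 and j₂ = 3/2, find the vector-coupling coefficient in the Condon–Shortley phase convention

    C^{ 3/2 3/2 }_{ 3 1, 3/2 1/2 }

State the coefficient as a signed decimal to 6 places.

triangle: 3!·3!·0!/7! = 36/5040
(j±m)!: 4!·2!·2!·1!·3!·0! = 576
prefactor² = (2J+1)·Δ·N² = 576/35
  k=2: +1/(2!·1!·0!·0!·3!·0!) = 1/12
Σ = 1/12  ⇒  CG² = 576/35·1/12² = 4/35
CG = +√(4/35) = +0.338062

+√(4/35) = +0.338062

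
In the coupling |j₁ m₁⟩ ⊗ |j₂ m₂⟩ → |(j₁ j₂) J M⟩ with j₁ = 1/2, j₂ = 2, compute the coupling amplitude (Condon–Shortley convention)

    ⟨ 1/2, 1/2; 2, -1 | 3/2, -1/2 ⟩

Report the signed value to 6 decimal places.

j₁+j₂−J=1  J+j₁−j₂=0  J−j₁+j₂=3  j₁+j₂+J+1=5
(j₁±m₁, j₂±m₂, J±M) = (1,0,1,3,1,2)
P² = 12/5
sum k=0..0:
  [0] +1/2 = 1/2
S = 1/2
C² = P²·S² = 3/5 ; C = +0.774597

+√(3/5) ≈ +0.774597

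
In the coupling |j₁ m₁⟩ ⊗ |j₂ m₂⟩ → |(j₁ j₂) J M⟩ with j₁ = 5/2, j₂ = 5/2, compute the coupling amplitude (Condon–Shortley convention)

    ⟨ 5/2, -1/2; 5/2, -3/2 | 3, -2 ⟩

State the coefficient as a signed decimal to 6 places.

−√(1/12) = -0.288675

j₁+j₂−J=2  J+j₁−j₂=3  J−j₁+j₂=3  j₁+j₂+J+1=9
(j₁±m₁, j₂±m₂, J±M) = (2,3,1,4,1,5)
P² = 48
sum k=0..1:
  [0] +1/24 = 1/24
  [1] −1/12 = -1/12
S = -1/24
C² = P²·S² = 1/12 ; C = -0.288675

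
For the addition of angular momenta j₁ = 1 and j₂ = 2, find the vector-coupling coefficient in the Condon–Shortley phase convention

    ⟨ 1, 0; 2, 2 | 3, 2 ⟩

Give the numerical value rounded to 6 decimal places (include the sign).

+√(1/3) = +0.577350

j₁+j₂−J=0  J+j₁−j₂=2  J−j₁+j₂=4  j₁+j₂+J+1=7
(j₁±m₁, j₂±m₂, J±M) = (1,1,4,0,5,1)
P² = 192
sum k=0..0:
  [0] +1/24 = 1/24
S = 1/24
C² = P²·S² = 1/3 ; C = +0.577350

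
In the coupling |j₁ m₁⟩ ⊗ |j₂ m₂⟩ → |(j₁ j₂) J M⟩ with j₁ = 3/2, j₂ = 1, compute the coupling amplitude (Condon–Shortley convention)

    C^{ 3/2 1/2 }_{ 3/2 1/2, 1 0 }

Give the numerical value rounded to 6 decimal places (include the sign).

+√(1/15) = +0.258199

√[4·1!2!1!/5! · 2!1!1!1!2!1!] = √(4/15)
  +(−1)^0/∏(0,1,1,1,1,0)! = 1  (running 1)
  +(−1)^1/∏(1,0,0,0,2,1)! = -1/2  (running 1/2)
⟨..|..⟩ = √(4/15)·(1/2) = +0.258199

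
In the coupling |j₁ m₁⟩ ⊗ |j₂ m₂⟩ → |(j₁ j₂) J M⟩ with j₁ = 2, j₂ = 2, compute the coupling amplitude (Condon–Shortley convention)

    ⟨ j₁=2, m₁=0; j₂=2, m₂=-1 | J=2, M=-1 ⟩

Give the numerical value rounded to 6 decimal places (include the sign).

-0.267261

√[5·2!2!2!/7! · 2!2!1!3!1!3!] = √(8/7)
  +(−1)^0/∏(0,2,2,1,0,1)! = 1/4  (running 1/4)
  +(−1)^1/∏(1,1,1,0,1,2)! = -1/2  (running -1/4)
⟨..|..⟩ = √(8/7)·(-1/4) = -0.267261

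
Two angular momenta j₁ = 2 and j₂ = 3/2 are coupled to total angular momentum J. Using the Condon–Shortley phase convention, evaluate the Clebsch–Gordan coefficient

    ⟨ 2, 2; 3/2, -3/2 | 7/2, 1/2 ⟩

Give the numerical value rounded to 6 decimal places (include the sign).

+√(1/35) ≈ +0.169031

triangle: 0!*4!*3!/8! = 144/40320
(j±m)!: 4!*0!*0!*3!*4!*3! = 20736
prefactor² = (2J+1)*Δ*N² = 20736/35
  k=0: +1/(0!*0!*0!*0!*4!*3!) = 1/144
Σ = 1/144  ⇒  CG² = 20736/35*1/144² = 1/35
CG = +√(1/35) = +0.169031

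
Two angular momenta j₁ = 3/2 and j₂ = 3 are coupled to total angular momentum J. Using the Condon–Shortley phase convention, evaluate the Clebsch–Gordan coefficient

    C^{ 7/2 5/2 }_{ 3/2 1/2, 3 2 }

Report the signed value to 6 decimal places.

-0.377964

j₁+j₂−J=1  J+j₁−j₂=2  J−j₁+j₂=5  j₁+j₂+J+1=9
(j₁±m₁, j₂±m₂, J±M) = (2,1,5,1,6,1)
P² = 6400/7
sum k=0..1:
  [0] +1/120 = 1/120
  [1] −1/48 = -1/48
S = -1/80
C² = P²·S² = 1/7 ; C = -0.377964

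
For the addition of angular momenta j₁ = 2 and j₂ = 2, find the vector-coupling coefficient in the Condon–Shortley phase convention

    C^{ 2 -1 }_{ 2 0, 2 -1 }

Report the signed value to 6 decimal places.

j₁+j₂−J=2  J+j₁−j₂=2  J−j₁+j₂=2  j₁+j₂+J+1=7
(j₁±m₁, j₂±m₂, J±M) = (2,2,1,3,1,3)
P² = 8/7
sum k=0..1:
  [0] +1/4 = 1/4
  [1] −1/2 = -1/2
S = -1/4
C² = P²·S² = 1/14 ; C = -0.267261

-0.267261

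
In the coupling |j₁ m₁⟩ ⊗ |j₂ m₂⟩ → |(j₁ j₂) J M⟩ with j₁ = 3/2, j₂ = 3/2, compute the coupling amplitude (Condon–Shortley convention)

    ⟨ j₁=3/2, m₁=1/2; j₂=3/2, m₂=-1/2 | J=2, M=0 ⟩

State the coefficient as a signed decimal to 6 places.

+0.500000

j₁+j₂−J=1  J+j₁−j₂=2  J−j₁+j₂=2  j₁+j₂+J+1=6
(j₁±m₁, j₂±m₂, J±M) = (2,1,1,2,2,2)
P² = 4/9
sum k=0..1:
  [0] +1/1 = 1
  [1] −1/4 = -1/4
S = 3/4
C² = P²·S² = 1/4 ; C = +0.500000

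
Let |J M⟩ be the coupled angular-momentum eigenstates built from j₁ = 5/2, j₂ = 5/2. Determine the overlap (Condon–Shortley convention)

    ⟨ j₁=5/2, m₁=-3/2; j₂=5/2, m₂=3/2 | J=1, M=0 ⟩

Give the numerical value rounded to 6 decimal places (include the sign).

triangle: 4!·1!·1!/7! = 24/5040
(j±m)!: 1!·4!·4!·1!·1!·1! = 576
prefactor² = (2J+1)·Δ·N² = 288/35
  k=3: −1/(3!·1!·1!·1!·0!·0!) = -1/6
  k=4: +1/(4!·0!·0!·0!·1!·1!) = 1/24
Σ = -1/8  ⇒  CG² = 288/35·(-1/8)² = 9/70
CG = −√(9/70) = -0.358569

-0.358569  (= −√(9/70))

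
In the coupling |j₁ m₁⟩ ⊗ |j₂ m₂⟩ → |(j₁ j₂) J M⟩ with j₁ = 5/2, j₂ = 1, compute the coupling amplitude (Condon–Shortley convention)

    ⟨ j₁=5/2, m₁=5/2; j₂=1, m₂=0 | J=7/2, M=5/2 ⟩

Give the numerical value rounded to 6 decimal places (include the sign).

+√(2/7) ≈ +0.534522

triangle: 0!×5!×2!/8! = 240/40320
(j±m)!: 5!×0!×1!×1!×6!×1! = 86400
prefactor² = (2J+1)×Δ×N² = 28800/7
  k=0: +1/(0!×0!×0!×1!×5!×1!) = 1/120
Σ = 1/120  ⇒  CG² = 28800/7×1/120² = 2/7
CG = +√(2/7) = +0.534522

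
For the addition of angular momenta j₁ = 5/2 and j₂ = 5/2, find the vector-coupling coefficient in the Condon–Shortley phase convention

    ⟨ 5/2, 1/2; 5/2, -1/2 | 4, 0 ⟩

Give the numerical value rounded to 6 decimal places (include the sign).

triangle: 1!*4!*4!/10! = 576/3628800
(j±m)!: 3!*2!*2!*3!*4!*4! = 82944
prefactor² = (2J+1)*Δ*N² = 20736/175
  k=0: +1/(0!*1!*2!*2!*2!*2!) = 1/16
  k=1: −1/(1!*0!*1!*1!*3!*3!) = -1/36
Σ = 5/144  ⇒  CG² = 20736/175*5/144² = 1/7
CG = +√(1/7) = +0.377964

+√(1/7) ≈ +0.377964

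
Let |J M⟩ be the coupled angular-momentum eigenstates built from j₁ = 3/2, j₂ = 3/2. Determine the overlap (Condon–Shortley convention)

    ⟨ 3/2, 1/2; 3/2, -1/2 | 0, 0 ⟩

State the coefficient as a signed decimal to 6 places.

triangle: 3!×0!×0!/4! = 6/24
(j±m)!: 2!×1!×1!×2!×0!×0! = 4
prefactor² = (2J+1)×Δ×N² = 1
  k=1: −1/(1!×2!×0!×0!×0!×0!) = -1/2
Σ = -1/2  ⇒  CG² = 1×(-1/2)² = 1/4
CG = −√(1/4) = -0.500000

−√(1/4) = -0.500000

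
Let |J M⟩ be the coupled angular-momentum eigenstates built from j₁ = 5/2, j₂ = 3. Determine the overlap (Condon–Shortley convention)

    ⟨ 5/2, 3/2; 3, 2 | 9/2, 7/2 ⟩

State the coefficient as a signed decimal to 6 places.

triangle: 1!×4!×5!/11! = 2880/39916800
(j±m)!: 4!×1!×5!×1!×8!×1! = 116121600
prefactor² = (2J+1)×Δ×N² = 921600/11
  k=0: +1/(0!×1!×1!×5!×3!×0!) = 1/720
  k=1: −1/(1!×0!×0!×4!×4!×1!) = -1/576
Σ = -1/2880  ⇒  CG² = 921600/11×(-1/2880)² = 1/99
CG = −√(1/99) = -0.100504

−√(1/99) ≈ -0.100504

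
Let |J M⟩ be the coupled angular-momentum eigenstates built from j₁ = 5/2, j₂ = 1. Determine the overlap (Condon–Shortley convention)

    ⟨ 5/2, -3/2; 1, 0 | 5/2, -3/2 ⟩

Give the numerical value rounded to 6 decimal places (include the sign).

triangle: 1!×4!×1!/7! = 24/5040
(j±m)!: 1!×4!×1!×1!×1!×4! = 576
prefactor² = (2J+1)×Δ×N² = 576/35
  k=0: +1/(0!×1!×4!×1!×0!×0!) = 1/24
  k=1: −1/(1!×0!×3!×0!×1!×1!) = -1/6
Σ = -1/8  ⇒  CG² = 576/35×(-1/8)² = 9/35
CG = −√(9/35) = -0.507093

-0.507093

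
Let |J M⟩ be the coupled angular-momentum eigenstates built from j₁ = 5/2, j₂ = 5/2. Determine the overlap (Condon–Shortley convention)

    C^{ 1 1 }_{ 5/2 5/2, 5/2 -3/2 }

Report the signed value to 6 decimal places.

+√(1/7) ≈ +0.377964

√[3·4!1!1!/7! · 5!0!1!4!2!0!] = √(576/7)
  +(−1)^0/∏(0,4,0,1,1,0)! = 1/24  (running 1/24)
⟨..|..⟩ = √(576/7)·(1/24) = +0.377964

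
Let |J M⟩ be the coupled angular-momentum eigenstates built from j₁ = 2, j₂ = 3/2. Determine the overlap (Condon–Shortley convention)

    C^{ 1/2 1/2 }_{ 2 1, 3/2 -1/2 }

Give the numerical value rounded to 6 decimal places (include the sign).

√[2·3!1!0!/5! · 3!1!1!2!1!0!] = √(6/5)
  +(−1)^1/∏(1,2,0,0,1,0)! = -1/2  (running -1/2)
⟨..|..⟩ = √(6/5)·(-1/2) = -0.547723

-0.547723  (= −√(3/10))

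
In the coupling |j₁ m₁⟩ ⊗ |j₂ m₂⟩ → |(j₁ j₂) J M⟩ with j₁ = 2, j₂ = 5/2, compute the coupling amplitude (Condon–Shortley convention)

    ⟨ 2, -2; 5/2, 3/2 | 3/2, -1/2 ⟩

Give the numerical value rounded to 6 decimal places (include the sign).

triangle: 3!*1!*2!/7! = 12/5040
(j±m)!: 0!*4!*4!*1!*1!*2! = 1152
prefactor² = (2J+1)*Δ*N² = 384/35
  k=3: −1/(3!*0!*1!*1!*0!*1!) = -1/6
Σ = -1/6  ⇒  CG² = 384/35*(-1/6)² = 32/105
CG = −√(32/105) = -0.552052

−√(32/105) ≈ -0.552052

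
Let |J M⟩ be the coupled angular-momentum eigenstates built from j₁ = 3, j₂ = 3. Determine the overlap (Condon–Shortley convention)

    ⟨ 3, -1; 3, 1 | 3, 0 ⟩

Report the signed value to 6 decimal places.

+√(1/6) = +0.408248

j₁+j₂−J=3  J+j₁−j₂=3  J−j₁+j₂=3  j₁+j₂+J+1=10
(j₁±m₁, j₂±m₂, J±M) = (2,4,4,2,3,3)
P² = 864/25
sum k=1..3:
  [1] −1/72 = -1/72
  [2] +1/8 = 1/8
  [3] −1/24 = -1/24
S = 5/72
C² = P²·S² = 1/6 ; C = +0.408248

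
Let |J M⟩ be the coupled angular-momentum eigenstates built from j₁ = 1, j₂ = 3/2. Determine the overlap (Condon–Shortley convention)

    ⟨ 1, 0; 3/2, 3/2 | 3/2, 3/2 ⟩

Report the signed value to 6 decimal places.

j₁+j₂−J=1  J+j₁−j₂=1  J−j₁+j₂=2  j₁+j₂+J+1=5
(j₁±m₁, j₂±m₂, J±M) = (1,1,3,0,3,0)
P² = 12/5
sum k=1..1:
  [1] −1/2 = -1/2
S = -1/2
C² = P²·S² = 3/5 ; C = -0.774597

−√(3/5) = -0.774597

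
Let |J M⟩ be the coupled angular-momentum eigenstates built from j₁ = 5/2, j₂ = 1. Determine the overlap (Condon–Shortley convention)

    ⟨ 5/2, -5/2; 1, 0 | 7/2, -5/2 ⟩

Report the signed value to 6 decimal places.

+0.534522  (= +√(2/7))

triangle: 0!·5!·2!/8! = 240/40320
(j±m)!: 0!·5!·1!·1!·1!·6! = 86400
prefactor² = (2J+1)·Δ·N² = 28800/7
  k=0: +1/(0!·0!·5!·1!·0!·1!) = 1/120
Σ = 1/120  ⇒  CG² = 28800/7·1/120² = 2/7
CG = +√(2/7) = +0.534522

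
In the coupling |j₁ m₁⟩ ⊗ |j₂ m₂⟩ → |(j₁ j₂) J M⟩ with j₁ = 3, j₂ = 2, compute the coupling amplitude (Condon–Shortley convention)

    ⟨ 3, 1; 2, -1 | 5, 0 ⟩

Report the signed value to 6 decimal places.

j₁+j₂−J=0  J+j₁−j₂=6  J−j₁+j₂=4  j₁+j₂+J+1=11
(j₁±m₁, j₂±m₂, J±M) = (4,2,1,3,5,5)
P² = 138240/7
sum k=0..0:
  [0] +1/288 = 1/288
S = 1/288
C² = P²·S² = 5/21 ; C = +0.487950

+0.487950  (= +√(5/21))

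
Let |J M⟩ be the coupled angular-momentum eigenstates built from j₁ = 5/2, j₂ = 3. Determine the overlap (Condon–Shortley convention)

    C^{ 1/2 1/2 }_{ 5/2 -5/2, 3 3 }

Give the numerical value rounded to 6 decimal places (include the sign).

√[2·5!0!1!/7! · 0!5!6!0!1!0!] = √(28800/7)
  +(−1)^5/∏(5,0,0,1,0,0)! = -1/120  (running -1/120)
⟨..|..⟩ = √(28800/7)·(-1/120) = -0.534522

−√(2/7) = -0.534522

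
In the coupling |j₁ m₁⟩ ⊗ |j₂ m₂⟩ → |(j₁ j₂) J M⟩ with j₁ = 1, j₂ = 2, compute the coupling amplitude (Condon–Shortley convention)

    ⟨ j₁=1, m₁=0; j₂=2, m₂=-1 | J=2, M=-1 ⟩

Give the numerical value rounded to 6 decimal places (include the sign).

√[5·1!1!3!/6! · 1!1!1!3!1!3!] = √(3/2)
  +(−1)^0/∏(0,1,1,1,0,2)! = 1/2  (running 1/2)
  +(−1)^1/∏(1,0,0,0,1,3)! = -1/6  (running 1/3)
⟨..|..⟩ = √(3/2)·(1/3) = +0.408248

+0.408248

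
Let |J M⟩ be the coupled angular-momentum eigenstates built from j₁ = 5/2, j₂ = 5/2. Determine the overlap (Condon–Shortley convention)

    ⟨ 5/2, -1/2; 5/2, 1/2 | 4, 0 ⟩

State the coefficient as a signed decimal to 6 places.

-0.377964

triangle: 1!×4!×4!/10! = 576/3628800
(j±m)!: 2!×3!×3!×2!×4!×4! = 82944
prefactor² = (2J+1)×Δ×N² = 20736/175
  k=0: +1/(0!×1!×3!×3!×1!×1!) = 1/36
  k=1: −1/(1!×0!×2!×2!×2!×2!) = -1/16
Σ = -5/144  ⇒  CG² = 20736/175×(-5/144)² = 1/7
CG = −√(1/7) = -0.377964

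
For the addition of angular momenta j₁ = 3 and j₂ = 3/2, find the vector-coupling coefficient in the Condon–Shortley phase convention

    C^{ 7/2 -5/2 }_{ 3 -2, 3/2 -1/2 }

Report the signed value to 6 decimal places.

triangle: 1!·5!·2!/9! = 240/362880
(j±m)!: 1!·5!·1!·2!·1!·6! = 172800
prefactor² = (2J+1)·Δ·N² = 6400/7
  k=0: +1/(0!·1!·5!·1!·0!·1!) = 1/120
  k=1: −1/(1!·0!·4!·0!·1!·2!) = -1/48
Σ = -1/80  ⇒  CG² = 6400/7·(-1/80)² = 1/7
CG = −√(1/7) = -0.377964

−√(1/7) = -0.377964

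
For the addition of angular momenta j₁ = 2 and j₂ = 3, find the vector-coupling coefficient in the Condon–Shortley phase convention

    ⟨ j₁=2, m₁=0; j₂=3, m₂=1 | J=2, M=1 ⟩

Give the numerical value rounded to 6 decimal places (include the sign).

+0.377964  (= +√(1/7))

√[5·3!1!3!/8! · 2!2!4!2!3!1!] = √(36/7)
  +(−1)^1/∏(1,2,1,3,0,0)! = -1/12  (running -1/12)
  +(−1)^2/∏(2,1,0,2,1,1)! = 1/4  (running 1/6)
⟨..|..⟩ = √(36/7)·(1/6) = +0.377964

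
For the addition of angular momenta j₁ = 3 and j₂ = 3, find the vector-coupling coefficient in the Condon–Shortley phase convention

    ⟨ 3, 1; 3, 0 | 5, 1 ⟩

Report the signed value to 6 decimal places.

√[11·1!5!5!/12! · 4!2!3!3!6!4!] = √(69120/7)
  +(−1)^0/∏(0,1,2,3,3,2)! = 1/144  (running 1/144)
  +(−1)^1/∏(1,0,1,2,4,3)! = -1/288  (running 1/288)
⟨..|..⟩ = √(69120/7)·(1/288) = +0.345033

+√(5/42) ≈ +0.345033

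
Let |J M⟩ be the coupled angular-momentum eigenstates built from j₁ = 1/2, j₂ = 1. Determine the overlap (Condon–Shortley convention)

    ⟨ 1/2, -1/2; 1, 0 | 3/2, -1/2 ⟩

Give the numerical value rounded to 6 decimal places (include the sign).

j₁+j₂−J=0  J+j₁−j₂=1  J−j₁+j₂=2  j₁+j₂+J+1=4
(j₁±m₁, j₂±m₂, J±M) = (0,1,1,1,1,2)
P² = 2/3
sum k=0..0:
  [0] +1/1 = 1
S = 1
C² = P²·S² = 2/3 ; C = +0.816497

+0.816497  (= +√(2/3))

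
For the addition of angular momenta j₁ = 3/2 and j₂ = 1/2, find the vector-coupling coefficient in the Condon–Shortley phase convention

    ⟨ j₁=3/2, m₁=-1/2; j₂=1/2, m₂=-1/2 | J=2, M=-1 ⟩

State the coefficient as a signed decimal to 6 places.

√[5·0!3!1!/5! · 1!2!0!1!1!3!] = √(3)
  +(−1)^0/∏(0,0,2,0,1,1)! = 1/2  (running 1/2)
⟨..|..⟩ = √(3)·(1/2) = +0.866025

+0.866025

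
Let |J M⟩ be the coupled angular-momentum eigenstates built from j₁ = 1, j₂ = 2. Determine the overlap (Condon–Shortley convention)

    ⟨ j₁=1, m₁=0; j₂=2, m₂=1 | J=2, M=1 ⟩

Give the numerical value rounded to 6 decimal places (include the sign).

−√(1/6) = -0.408248

triangle: 1!×1!×3!/6! = 6/720
(j±m)!: 1!×1!×3!×1!×3!×1! = 36
prefactor² = (2J+1)×Δ×N² = 3/2
  k=0: +1/(0!×1!×1!×3!×0!×0!) = 1/6
  k=1: −1/(1!×0!×0!×2!×1!×1!) = -1/2
Σ = -1/3  ⇒  CG² = 3/2×(-1/3)² = 1/6
CG = −√(1/6) = -0.408248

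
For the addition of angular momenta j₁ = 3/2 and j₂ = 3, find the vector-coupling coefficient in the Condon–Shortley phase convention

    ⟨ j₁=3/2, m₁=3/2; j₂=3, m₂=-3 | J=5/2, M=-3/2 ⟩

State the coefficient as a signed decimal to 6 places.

+0.566947  (= +√(9/28))

j₁+j₂−J=2  J+j₁−j₂=1  J−j₁+j₂=4  j₁+j₂+J+1=8
(j₁±m₁, j₂±m₂, J±M) = (3,0,0,6,1,4)
P² = 5184/7
sum k=0..0:
  [0] +1/48 = 1/48
S = 1/48
C² = P²·S² = 9/28 ; C = +0.566947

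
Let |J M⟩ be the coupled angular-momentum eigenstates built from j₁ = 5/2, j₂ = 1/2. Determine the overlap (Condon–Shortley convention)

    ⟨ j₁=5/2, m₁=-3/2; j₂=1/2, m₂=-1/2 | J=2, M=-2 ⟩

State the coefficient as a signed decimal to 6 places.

j₁+j₂−J=1  J+j₁−j₂=4  J−j₁+j₂=0  j₁+j₂+J+1=6
(j₁±m₁, j₂±m₂, J±M) = (1,4,0,1,0,4)
P² = 96
sum k=0..0:
  [0] +1/24 = 1/24
S = 1/24
C² = P²·S² = 1/6 ; C = +0.408248

+√(1/6) = +0.408248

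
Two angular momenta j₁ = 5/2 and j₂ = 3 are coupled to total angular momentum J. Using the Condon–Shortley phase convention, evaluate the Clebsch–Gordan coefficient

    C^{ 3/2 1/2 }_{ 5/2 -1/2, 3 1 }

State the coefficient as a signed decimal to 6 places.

-0.097590  (= −√(1/105))

j₁+j₂−J=4  J+j₁−j₂=1  J−j₁+j₂=2  j₁+j₂+J+1=8
(j₁±m₁, j₂±m₂, J±M) = (2,3,4,2,2,1)
P² = 192/35
sum k=2..3:
  [2] +1/8 = 1/8
  [3] −1/6 = -1/6
S = -1/24
C² = P²·S² = 1/105 ; C = -0.097590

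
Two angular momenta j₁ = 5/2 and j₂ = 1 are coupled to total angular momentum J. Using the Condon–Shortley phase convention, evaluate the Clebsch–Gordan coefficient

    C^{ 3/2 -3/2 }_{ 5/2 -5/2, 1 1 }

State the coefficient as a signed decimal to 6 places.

j₁+j₂−J=2  J+j₁−j₂=3  J−j₁+j₂=0  j₁+j₂+J+1=6
(j₁±m₁, j₂±m₂, J±M) = (0,5,2,0,0,3)
P² = 96
sum k=2..2:
  [2] +1/12 = 1/12
S = 1/12
C² = P²·S² = 2/3 ; C = +0.816497

+0.816497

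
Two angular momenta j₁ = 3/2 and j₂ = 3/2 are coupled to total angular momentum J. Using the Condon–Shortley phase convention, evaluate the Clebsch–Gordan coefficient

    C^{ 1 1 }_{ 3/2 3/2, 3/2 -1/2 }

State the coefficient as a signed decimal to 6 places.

+√(3/10) ≈ +0.547723

√[3·2!1!1!/5! · 3!0!1!2!2!0!] = √(6/5)
  +(−1)^0/∏(0,2,0,1,1,0)! = 1/2  (running 1/2)
⟨..|..⟩ = √(6/5)·(1/2) = +0.547723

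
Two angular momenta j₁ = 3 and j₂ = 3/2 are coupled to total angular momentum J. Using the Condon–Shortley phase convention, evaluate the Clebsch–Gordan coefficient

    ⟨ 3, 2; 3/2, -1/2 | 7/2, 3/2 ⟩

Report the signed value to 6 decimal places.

√[8·1!5!2!/9! · 5!1!1!2!5!2!] = √(6400/21)
  +(−1)^0/∏(0,1,1,1,4,1)! = 1/24  (running 1/24)
  +(−1)^1/∏(1,0,0,0,5,2)! = -1/240  (running 3/80)
⟨..|..⟩ = √(6400/21)·(3/80) = +0.654654

+√(3/7) = +0.654654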